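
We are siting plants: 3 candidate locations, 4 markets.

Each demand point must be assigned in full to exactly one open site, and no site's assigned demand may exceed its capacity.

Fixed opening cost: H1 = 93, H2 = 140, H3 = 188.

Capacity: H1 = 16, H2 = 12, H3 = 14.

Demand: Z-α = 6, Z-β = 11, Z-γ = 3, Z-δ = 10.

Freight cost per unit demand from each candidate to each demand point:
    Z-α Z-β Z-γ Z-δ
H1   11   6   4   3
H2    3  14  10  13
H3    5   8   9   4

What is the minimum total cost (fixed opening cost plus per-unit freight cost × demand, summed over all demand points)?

Open {H1, H3}; cheapest assignment that respects the capacities:
  H1 (cap 16, load 16): Z-α, Z-δ — cost 6×11 + 10×3 = 96
  H3 (cap 14, load 14): Z-β, Z-γ — cost 11×8 + 3×9 = 115
  Shipping 211, fixed 281 → total 492.
  Any other capacity-feasible assignment to {H1, H3} ships for at least 211.
Compare {H1, H2, H3}: its best feasible assignment gives total 557.
Every other set of open sites that can feasibly serve all demand totals ≥ 557 even under its best assignment. Minimum: 492.

492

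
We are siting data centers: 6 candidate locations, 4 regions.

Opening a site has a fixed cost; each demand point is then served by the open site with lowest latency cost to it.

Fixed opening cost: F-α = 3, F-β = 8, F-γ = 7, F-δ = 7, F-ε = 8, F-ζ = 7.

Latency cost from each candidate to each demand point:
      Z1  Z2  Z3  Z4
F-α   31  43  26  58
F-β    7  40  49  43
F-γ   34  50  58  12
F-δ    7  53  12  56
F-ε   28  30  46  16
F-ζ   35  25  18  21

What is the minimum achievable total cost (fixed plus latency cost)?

77

Open {F-γ, F-δ, F-ζ}: assign each demand point to its cheapest open site.
  Z1→F-δ 7, Z2→F-ζ 25, Z3→F-δ 12, Z4→F-γ 12
  latency cost 56, fixed 21 → total 77.
Compare {F-δ, F-ζ}: latency cost 65 + fixed 14 = 79.
Compare {F-δ, F-ε}: latency cost 65 + fixed 15 = 80.
Compare {F-α, F-γ, F-δ, F-ζ}: latency cost 56 + fixed 24 = 80.
All other subsets cost ≥ 79. Minimum total cost: 77.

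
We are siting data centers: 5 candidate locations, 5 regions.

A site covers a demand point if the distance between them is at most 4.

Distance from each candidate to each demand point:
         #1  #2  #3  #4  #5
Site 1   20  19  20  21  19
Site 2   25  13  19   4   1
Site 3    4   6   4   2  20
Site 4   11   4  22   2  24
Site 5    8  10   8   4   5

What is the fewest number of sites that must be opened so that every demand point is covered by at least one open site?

Coverage sets (demand points within 4 of each site):
  Site 1: {}
  Site 2: {#4, #5}
  Site 3: {#1, #3, #4}
  Site 4: {#2, #4}
  Site 5: {#4}
No 2 sites suffice: every size-2 union leaves at least one demand point uncovered.
But {Site 2, Site 3, Site 4} covers everything, so the minimum is 3.

3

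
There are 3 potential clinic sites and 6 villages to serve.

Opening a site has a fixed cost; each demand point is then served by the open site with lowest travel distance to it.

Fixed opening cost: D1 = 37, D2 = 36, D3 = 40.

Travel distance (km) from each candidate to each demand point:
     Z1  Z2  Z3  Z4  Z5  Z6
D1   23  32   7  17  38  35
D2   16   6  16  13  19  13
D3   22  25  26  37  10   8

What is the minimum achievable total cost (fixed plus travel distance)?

119

Open {D2}: assign each demand point to its cheapest open site.
  Z1→D2 16, Z2→D2 6, Z3→D2 16, Z4→D2 13, Z5→D2 19, Z6→D2 13
  travel distance 83, fixed 36 → total 119.
Compare {D2, D3}: travel distance 69 + fixed 76 = 145.
Compare {D1, D2}: travel distance 74 + fixed 73 = 147.
Compare {D1, D3}: travel distance 89 + fixed 77 = 166.
All other subsets cost ≥ 145. Minimum total cost: 119.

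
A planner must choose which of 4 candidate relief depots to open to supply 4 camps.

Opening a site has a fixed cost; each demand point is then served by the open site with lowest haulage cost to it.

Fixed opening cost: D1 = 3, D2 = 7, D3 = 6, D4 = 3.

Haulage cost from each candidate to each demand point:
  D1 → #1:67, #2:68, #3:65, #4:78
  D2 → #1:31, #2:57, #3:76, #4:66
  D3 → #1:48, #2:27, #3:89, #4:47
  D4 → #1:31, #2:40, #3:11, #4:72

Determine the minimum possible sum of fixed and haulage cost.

Open {D3, D4}: assign each demand point to its cheapest open site.
  #1→D4 31, #2→D3 27, #3→D4 11, #4→D3 47
  haulage cost 116, fixed 9 → total 125.
Compare {D1, D3, D4}: haulage cost 116 + fixed 12 = 128.
Compare {D2, D3, D4}: haulage cost 116 + fixed 16 = 132.
Compare {D1, D2, D3, D4}: haulage cost 116 + fixed 19 = 135.
All other subsets cost ≥ 128. Minimum total cost: 125.

125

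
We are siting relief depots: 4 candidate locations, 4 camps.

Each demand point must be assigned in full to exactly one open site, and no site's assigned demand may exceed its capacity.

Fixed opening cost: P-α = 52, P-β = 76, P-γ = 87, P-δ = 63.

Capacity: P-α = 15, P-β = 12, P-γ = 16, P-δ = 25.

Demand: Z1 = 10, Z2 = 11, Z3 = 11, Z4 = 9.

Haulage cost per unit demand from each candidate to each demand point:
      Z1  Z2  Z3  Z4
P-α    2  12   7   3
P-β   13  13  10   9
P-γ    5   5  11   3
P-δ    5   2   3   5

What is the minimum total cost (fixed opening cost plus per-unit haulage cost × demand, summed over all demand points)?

Open {P-α, P-γ, P-δ}; cheapest assignment that respects the capacities:
  P-α (cap 15, load 10): Z1 — cost 10×2 = 20
  P-γ (cap 16, load 9): Z4 — cost 9×3 = 27
  P-δ (cap 25, load 22): Z2, Z3 — cost 11×2 + 11×3 = 55
  Shipping 102, fixed 202 → total 304.
  Any other capacity-feasible assignment to {P-α, P-γ, P-δ} ships for at least 102.
Compare {P-α, P-β, P-δ}: its best feasible assignment gives total 347.
Compare {P-α, P-β, P-γ, P-δ}: its best feasible assignment gives total 380.
Every other set of open sites that can feasibly serve all demand totals ≥ 347 even under its best assignment. Minimum: 304.

304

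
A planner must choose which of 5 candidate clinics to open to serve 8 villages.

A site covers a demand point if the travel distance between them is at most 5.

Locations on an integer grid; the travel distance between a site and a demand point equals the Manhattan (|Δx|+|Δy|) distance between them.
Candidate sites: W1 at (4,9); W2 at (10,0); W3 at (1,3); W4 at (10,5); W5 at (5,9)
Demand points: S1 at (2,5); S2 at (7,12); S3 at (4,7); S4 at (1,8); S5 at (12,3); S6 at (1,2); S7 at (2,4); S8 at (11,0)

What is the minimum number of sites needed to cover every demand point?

3

Coverage sets (demand points within 5 of each site):
  W1: {S3, S4}
  W2: {S5, S8}
  W3: {S1, S4, S6, S7}
  W4: {S5}
  W5: {S2, S3, S4}
No 2 sites suffice: every size-2 union leaves at least one demand point uncovered.
But {W2, W3, W5} covers everything, so the minimum is 3.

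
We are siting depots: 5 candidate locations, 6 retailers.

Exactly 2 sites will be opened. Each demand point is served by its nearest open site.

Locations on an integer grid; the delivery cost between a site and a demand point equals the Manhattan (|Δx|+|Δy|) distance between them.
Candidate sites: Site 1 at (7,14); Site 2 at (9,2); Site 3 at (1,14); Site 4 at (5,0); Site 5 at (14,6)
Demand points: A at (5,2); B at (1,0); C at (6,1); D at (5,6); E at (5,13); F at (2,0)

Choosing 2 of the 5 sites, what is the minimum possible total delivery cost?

20

Open {Site 1, Site 4}.
  A→Site 4 2, B→Site 4 4, C→Site 4 2, D→Site 4 6, E→Site 1 3, F→Site 4 3  ⇒ total 20.
Compare {Site 3, Site 4}: total 22.
Compare {Site 2, Site 4}: total 30.
No size-2 selection does better; minimum is 20.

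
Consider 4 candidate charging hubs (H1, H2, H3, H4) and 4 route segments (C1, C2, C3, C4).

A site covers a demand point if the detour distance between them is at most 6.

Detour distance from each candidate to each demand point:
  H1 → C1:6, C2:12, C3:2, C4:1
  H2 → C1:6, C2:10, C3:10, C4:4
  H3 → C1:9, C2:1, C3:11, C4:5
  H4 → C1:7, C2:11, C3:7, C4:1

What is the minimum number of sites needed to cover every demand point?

2

Coverage sets (demand points within 6 of each site):
  H1: {C1, C3, C4}
  H2: {C1, C4}
  H3: {C2, C4}
  H4: {C4}
No single site covers all 4 demand points.
But {H1, H3} covers everything, so the minimum is 2.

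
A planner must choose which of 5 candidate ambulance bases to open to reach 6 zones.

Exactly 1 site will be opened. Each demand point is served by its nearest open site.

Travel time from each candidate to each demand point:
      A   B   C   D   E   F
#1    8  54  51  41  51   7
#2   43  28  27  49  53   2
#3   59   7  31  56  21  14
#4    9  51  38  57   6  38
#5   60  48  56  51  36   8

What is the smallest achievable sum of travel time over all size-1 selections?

188

Open {#3}.
  A→#3 59, B→#3 7, C→#3 31, D→#3 56, E→#3 21, F→#3 14  ⇒ total 188.
Compare {#4}: total 199.
Compare {#2}: total 202.
No size-1 selection does better; minimum is 188.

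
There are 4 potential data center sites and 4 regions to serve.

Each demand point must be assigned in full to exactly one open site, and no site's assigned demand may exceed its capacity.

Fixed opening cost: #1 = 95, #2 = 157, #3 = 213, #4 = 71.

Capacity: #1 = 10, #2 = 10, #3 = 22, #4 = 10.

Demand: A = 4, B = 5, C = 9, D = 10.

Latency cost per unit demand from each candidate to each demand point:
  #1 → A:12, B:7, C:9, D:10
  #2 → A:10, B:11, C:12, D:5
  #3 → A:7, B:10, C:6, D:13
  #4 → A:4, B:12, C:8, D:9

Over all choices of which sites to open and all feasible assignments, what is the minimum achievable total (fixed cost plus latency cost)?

Open {#3, #4}; cheapest assignment that respects the capacities:
  #3 (cap 22, load 18): A, B, C — cost 4×7 + 5×10 + 9×6 = 132
  #4 (cap 10, load 10): D — cost 10×9 = 90
  Shipping 222, fixed 284 → total 506.
  Any other capacity-feasible assignment to {#3, #4} ships for at least 222.
Compare {#1, #2, #4}: its best feasible assignment gives total 528.
Compare {#1, #3}: its best feasible assignment gives total 540.
Every other set of open sites that can feasibly serve all demand totals ≥ 528 even under its best assignment. Minimum: 506.

506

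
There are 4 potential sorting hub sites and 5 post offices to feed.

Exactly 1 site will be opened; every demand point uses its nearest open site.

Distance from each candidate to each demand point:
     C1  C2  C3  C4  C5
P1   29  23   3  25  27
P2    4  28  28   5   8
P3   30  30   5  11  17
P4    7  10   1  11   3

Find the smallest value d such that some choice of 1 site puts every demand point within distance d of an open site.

11

Open {P4}.
  Farthest demand point is C4 at distance 11 (to P4); all others are ≤ 11.
With {P2} the worst case is 28.
With {P1} the worst case is 29.
No size-1 selection achieves below 11.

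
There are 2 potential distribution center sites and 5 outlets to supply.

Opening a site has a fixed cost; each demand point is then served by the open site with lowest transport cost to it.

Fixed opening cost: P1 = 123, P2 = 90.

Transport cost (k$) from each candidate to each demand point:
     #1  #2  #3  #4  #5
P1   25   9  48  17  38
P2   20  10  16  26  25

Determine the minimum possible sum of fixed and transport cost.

187

Open {P2}: assign each demand point to its cheapest open site.
  #1→P2 20, #2→P2 10, #3→P2 16, #4→P2 26, #5→P2 25
  transport cost 97, fixed 90 → total 187.
Compare {P1}: transport cost 137 + fixed 123 = 260.
Compare {P1, P2}: transport cost 87 + fixed 213 = 300.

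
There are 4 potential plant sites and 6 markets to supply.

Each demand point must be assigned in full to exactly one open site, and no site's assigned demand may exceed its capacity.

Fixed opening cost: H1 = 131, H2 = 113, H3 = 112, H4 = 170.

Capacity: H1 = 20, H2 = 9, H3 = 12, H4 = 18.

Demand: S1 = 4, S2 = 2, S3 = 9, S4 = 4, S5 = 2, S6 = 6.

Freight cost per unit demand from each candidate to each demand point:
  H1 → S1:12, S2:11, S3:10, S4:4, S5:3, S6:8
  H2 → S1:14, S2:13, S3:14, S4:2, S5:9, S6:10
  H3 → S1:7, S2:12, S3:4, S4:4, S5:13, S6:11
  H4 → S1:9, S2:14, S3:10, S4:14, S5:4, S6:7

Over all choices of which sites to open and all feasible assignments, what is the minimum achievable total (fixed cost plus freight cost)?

Open {H1, H3}; cheapest assignment that respects the capacities:
  H1 (cap 20, load 18): S1, S2, S4, S5, S6 — cost 4×12 + 2×11 + 4×4 + 2×3 + 6×8 = 140
  H3 (cap 12, load 9): S3 — cost 9×4 = 36
  Shipping 176, fixed 243 → total 419.
  Any other capacity-feasible assignment to {H1, H3} ships for at least 176.
Compare {H1, H2}: its best feasible assignment gives total 474.
Compare {H3, H4}: its best feasible assignment gives total 484.
Every other set of open sites that can feasibly serve all demand totals ≥ 474 even under its best assignment. Minimum: 419.

419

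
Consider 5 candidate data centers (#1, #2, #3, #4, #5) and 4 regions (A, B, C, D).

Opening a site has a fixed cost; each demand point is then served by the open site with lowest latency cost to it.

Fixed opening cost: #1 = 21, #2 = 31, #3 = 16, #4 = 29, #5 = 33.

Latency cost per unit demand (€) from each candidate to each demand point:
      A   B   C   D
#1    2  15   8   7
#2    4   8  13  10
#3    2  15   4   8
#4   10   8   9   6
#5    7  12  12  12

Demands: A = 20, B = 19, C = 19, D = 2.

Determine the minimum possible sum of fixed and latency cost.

325

Open {#3, #4}: assign each demand point to its cheapest open site.
  A→#3 20×2=40, B→#4 19×8=152, C→#3 19×4=76, D→#4 2×6=12
  latency cost 280, fixed 45 → total 325.
Compare {#2, #3}: latency cost 284 + fixed 47 = 331.
Compare {#1, #3, #4}: latency cost 280 + fixed 66 = 346.
Compare {#1, #2, #3}: latency cost 282 + fixed 68 = 350.
All other subsets cost ≥ 331. Minimum total cost: 325.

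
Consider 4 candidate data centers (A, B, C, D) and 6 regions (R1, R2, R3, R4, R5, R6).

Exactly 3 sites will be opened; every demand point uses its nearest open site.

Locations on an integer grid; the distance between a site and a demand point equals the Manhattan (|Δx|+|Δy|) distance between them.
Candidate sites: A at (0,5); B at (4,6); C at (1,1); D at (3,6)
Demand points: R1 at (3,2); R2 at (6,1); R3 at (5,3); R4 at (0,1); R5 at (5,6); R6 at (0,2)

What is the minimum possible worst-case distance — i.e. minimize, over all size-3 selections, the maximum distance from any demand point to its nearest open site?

Open {A, B, C}.
  Farthest demand point is R2 at distance 5 (to C); all others are ≤ 5.
With {A, C, D} the worst case is 5.
With {B, C, D} the worst case is 5.
No size-3 selection achieves below 5.

5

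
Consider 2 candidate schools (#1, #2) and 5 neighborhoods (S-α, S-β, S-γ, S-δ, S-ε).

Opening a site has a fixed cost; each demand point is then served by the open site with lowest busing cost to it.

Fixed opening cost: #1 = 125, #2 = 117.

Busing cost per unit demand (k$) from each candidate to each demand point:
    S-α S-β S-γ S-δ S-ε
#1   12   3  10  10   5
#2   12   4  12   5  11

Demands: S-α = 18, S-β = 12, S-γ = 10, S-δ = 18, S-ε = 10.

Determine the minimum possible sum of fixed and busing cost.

701

Open {#2}: assign each demand point to its cheapest open site.
  S-α→#2 18×12=216, S-β→#2 12×4=48, S-γ→#2 10×12=120, S-δ→#2 18×5=90, S-ε→#2 10×11=110
  busing cost 584, fixed 117 → total 701.
Compare {#1}: busing cost 582 + fixed 125 = 707.
Compare {#1, #2}: busing cost 492 + fixed 242 = 734.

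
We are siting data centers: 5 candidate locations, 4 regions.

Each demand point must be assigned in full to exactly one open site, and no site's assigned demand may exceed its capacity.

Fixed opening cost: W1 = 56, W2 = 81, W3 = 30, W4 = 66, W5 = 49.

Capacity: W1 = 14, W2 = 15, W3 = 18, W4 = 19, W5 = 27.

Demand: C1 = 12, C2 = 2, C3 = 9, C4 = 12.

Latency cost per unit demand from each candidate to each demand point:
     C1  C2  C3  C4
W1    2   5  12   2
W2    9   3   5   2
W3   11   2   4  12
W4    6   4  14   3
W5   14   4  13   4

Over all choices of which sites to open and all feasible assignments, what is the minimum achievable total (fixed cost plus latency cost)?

Open {W1, W3, W5}; cheapest assignment that respects the capacities:
  W1 (cap 14, load 12): C1 — cost 12×2 = 24
  W3 (cap 18, load 11): C2, C3 — cost 2×2 + 9×4 = 40
  W5 (cap 27, load 12): C4 — cost 12×4 = 48
  Shipping 112, fixed 135 → total 247.
  Any other capacity-feasible assignment to {W1, W3, W5} ships for at least 112.
Compare {W1, W3, W4}: its best feasible assignment gives total 252.
Compare {W1, W2, W3}: its best feasible assignment gives total 255.
Every other set of open sites that can feasibly serve all demand totals ≥ 252 even under its best assignment. Minimum: 247.

247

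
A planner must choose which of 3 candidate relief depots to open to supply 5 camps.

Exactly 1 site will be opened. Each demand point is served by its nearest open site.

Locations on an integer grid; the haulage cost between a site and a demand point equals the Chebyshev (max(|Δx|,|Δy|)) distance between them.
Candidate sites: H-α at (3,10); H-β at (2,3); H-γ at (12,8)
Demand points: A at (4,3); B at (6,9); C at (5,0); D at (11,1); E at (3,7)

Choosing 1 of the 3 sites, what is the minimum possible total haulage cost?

24

Open {H-β}.
  A→H-β 2, B→H-β 6, C→H-β 3, D→H-β 9, E→H-β 4  ⇒ total 24.
Compare {H-α}: total 32.
Compare {H-γ}: total 38.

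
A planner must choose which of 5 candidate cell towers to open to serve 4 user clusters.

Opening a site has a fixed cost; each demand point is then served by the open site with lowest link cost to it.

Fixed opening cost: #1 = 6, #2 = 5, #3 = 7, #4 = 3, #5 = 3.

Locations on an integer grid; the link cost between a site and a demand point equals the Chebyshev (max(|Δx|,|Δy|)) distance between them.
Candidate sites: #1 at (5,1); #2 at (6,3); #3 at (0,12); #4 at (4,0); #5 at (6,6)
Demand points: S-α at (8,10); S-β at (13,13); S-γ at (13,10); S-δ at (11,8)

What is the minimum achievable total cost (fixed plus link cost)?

Open {#5}: assign each demand point to its cheapest open site.
  S-α→#5 4, S-β→#5 7, S-γ→#5 7, S-δ→#5 5
  link cost 23, fixed 3 → total 26.
Compare {#4, #5}: link cost 23 + fixed 6 = 29.
Compare {#2, #5}: link cost 23 + fixed 8 = 31.
Compare {#1, #5}: link cost 23 + fixed 9 = 32.
All other subsets cost ≥ 29. Minimum total cost: 26.

26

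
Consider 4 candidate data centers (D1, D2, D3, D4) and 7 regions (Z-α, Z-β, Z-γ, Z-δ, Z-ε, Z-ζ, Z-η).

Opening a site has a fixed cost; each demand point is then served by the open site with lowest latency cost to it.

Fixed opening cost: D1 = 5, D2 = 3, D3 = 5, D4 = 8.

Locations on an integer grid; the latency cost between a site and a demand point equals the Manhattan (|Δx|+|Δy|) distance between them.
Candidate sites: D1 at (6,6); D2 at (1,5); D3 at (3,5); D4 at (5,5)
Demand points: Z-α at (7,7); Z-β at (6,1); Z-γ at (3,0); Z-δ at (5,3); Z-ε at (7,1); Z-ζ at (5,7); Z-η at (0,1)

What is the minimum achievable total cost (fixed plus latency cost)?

39

Open {D1, D2}: assign each demand point to its cheapest open site.
  Z-α→D1 2, Z-β→D1 5, Z-γ→D2 7, Z-δ→D1 4, Z-ε→D1 6, Z-ζ→D1 2, Z-η→D2 5
  latency cost 31, fixed 8 → total 39.
Compare {D1, D3}: latency cost 31 + fixed 10 = 41.
Compare {D2, D4}: latency cost 31 + fixed 11 = 42.
Compare {D1, D2, D3}: latency cost 29 + fixed 13 = 42.
All other subsets cost ≥ 41. Minimum total cost: 39.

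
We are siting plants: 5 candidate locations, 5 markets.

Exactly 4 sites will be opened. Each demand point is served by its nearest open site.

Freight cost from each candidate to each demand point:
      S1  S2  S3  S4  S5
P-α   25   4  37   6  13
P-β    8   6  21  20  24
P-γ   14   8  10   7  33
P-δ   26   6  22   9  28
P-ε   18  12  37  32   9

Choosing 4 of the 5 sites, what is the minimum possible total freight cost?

37

Open {P-α, P-β, P-γ, P-ε}.
  S1→P-β 8, S2→P-α 4, S3→P-γ 10, S4→P-α 6, S5→P-ε 9  ⇒ total 37.
Compare {P-β, P-γ, P-δ, P-ε}: total 40.
Compare {P-α, P-β, P-γ, P-δ}: total 41.
No size-4 selection does better; minimum is 37.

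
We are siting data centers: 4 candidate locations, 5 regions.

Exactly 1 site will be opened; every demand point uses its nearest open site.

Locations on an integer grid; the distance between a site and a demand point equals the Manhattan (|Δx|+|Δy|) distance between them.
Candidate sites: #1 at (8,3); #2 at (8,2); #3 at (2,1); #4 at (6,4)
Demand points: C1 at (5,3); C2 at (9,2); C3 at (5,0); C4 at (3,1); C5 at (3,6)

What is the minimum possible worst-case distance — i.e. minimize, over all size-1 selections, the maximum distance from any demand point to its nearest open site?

Open {#4}.
  Farthest demand point is C4 at distance 6 (to #4); all others are ≤ 6.
With {#1} the worst case is 8.
With {#3} the worst case is 8.
No size-1 selection achieves below 6.

6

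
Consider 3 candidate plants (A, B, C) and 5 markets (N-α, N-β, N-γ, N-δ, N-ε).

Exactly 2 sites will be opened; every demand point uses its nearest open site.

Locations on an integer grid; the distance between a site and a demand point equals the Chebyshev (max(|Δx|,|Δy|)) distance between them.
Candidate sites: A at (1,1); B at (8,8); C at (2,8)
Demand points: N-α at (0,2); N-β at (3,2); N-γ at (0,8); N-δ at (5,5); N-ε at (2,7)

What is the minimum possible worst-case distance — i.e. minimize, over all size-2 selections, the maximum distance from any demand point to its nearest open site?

3

Open {A, C}.
  Farthest demand point is N-δ at distance 3 (to C); all others are ≤ 3.
With {B, C} the worst case is 6.
With {A, B} the worst case is 7.
No size-2 selection achieves below 3.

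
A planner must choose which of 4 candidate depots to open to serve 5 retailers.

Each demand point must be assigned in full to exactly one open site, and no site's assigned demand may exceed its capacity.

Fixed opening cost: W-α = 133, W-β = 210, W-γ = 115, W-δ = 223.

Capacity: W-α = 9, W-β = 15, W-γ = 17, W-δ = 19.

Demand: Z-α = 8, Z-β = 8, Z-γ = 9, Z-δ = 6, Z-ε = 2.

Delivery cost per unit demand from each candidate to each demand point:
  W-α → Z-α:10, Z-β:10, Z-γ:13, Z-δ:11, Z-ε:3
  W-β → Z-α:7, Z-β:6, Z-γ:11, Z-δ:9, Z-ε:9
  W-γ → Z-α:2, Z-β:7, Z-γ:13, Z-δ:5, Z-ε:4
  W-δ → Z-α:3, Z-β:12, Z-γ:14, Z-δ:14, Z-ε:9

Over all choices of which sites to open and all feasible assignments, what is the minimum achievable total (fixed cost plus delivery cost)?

Open {W-γ, W-δ}; cheapest assignment that respects the capacities:
  W-γ (cap 17, load 16): Z-β, Z-δ, Z-ε — cost 8×7 + 6×5 + 2×4 = 94
  W-δ (cap 19, load 17): Z-α, Z-γ — cost 8×3 + 9×14 = 150
  Shipping 244, fixed 338 → total 582.
  Any other capacity-feasible assignment to {W-γ, W-δ} ships for at least 244.
Compare {W-α, W-β, W-γ}: its best feasible assignment gives total 677.
Compare {W-β, W-δ}: its best feasible assignment gives total 703.
Every other set of open sites that can feasibly serve all demand totals ≥ 677 even under its best assignment. Minimum: 582.

582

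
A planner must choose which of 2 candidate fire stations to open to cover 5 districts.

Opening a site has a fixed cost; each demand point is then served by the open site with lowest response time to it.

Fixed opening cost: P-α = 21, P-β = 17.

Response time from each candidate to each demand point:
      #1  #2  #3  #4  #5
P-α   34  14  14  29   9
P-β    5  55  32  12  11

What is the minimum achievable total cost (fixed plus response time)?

Open {P-α, P-β}: assign each demand point to its cheapest open site.
  #1→P-β 5, #2→P-α 14, #3→P-α 14, #4→P-β 12, #5→P-α 9
  response time 54, fixed 38 → total 92.
Compare {P-α}: response time 100 + fixed 21 = 121.
Compare {P-β}: response time 115 + fixed 17 = 132.

92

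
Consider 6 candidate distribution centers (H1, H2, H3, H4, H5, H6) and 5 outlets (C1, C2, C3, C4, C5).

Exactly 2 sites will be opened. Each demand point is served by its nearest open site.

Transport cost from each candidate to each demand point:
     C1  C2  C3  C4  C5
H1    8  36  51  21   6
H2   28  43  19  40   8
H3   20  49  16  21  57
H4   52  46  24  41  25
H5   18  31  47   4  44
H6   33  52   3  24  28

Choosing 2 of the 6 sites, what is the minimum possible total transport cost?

74

Open {H1, H6}.
  C1→H1 8, C2→H1 36, C3→H6 3, C4→H1 21, C5→H1 6  ⇒ total 74.
Compare {H2, H5}: total 80.
Compare {H5, H6}: total 84.
No size-2 selection does better; minimum is 74.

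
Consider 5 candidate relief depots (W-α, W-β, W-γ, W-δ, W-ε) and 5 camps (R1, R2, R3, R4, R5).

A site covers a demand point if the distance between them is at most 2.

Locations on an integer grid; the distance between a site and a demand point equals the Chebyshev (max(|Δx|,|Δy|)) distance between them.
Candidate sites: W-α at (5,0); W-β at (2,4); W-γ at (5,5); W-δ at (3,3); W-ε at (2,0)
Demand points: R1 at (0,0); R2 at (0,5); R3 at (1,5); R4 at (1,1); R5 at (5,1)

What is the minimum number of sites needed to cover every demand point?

3

Coverage sets (demand points within 2 of each site):
  W-α: {R5}
  W-β: {R2, R3}
  W-γ: {}
  W-δ: {R3, R4, R5}
  W-ε: {R1, R4}
No 2 sites suffice: every size-2 union leaves at least one demand point uncovered.
But {W-α, W-β, W-ε} covers everything, so the minimum is 3.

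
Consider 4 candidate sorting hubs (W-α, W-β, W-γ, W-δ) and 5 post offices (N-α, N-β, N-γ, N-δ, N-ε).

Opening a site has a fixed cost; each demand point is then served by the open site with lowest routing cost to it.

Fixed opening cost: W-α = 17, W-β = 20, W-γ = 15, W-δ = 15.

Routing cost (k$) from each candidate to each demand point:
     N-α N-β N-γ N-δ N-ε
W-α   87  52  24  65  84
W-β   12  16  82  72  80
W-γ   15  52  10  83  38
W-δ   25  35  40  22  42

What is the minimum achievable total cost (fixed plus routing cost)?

Open {W-β, W-γ, W-δ}: assign each demand point to its cheapest open site.
  N-α→W-β 12, N-β→W-β 16, N-γ→W-γ 10, N-δ→W-δ 22, N-ε→W-γ 38
  routing cost 98, fixed 50 → total 148.
Compare {W-γ, W-δ}: routing cost 120 + fixed 30 = 150.
Compare {W-α, W-β, W-γ, W-δ}: routing cost 98 + fixed 67 = 165.
Compare {W-β, W-δ}: routing cost 132 + fixed 35 = 167.
All other subsets cost ≥ 150. Minimum total cost: 148.

148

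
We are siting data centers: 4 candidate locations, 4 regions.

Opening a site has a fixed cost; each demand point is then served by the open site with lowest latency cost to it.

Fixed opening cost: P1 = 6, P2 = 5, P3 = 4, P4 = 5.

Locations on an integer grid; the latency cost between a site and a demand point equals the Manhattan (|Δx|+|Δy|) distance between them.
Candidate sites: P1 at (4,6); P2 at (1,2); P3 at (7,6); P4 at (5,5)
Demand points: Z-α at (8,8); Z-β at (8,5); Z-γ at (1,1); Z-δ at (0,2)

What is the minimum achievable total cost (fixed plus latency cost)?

Open {P2, P3}: assign each demand point to its cheapest open site.
  Z-α→P3 3, Z-β→P3 2, Z-γ→P2 1, Z-δ→P2 1
  latency cost 7, fixed 9 → total 16.
Compare {P2, P4}: latency cost 11 + fixed 10 = 21.
Compare {P2, P3, P4}: latency cost 7 + fixed 14 = 21.
Compare {P1, P2, P3}: latency cost 7 + fixed 15 = 22.
All other subsets cost ≥ 21. Minimum total cost: 16.

16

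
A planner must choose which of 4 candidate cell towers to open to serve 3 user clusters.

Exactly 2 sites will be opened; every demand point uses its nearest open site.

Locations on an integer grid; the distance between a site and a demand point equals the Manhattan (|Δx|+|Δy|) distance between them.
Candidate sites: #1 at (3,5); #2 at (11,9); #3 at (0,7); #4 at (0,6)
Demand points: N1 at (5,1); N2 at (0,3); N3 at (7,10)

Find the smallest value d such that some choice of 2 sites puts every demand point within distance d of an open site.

6

Open {#1, #2}.
  Farthest demand point is N1 at distance 6 (to #1); all others are ≤ 6.
With {#1, #3} the worst case is 9.
With {#1, #4} the worst case is 9.
No size-2 selection achieves below 6.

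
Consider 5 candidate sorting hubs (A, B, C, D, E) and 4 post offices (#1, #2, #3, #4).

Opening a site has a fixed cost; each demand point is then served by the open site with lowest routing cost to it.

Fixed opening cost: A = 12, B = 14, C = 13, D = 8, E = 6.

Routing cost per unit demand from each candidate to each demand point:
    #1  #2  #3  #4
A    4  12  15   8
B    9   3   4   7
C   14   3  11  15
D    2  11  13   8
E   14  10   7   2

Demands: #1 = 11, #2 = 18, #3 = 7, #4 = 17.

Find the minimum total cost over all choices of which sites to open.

Open {B, D, E}: assign each demand point to its cheapest open site.
  #1→D 11×2=22, #2→B 18×3=54, #3→B 7×4=28, #4→E 17×2=34
  routing cost 138, fixed 28 → total 166.
Compare {A, B, D, E}: routing cost 138 + fixed 40 = 178.
Compare {B, C, D, E}: routing cost 138 + fixed 41 = 179.
Compare {C, D, E}: routing cost 159 + fixed 27 = 186.
All other subsets cost ≥ 178. Minimum total cost: 166.

166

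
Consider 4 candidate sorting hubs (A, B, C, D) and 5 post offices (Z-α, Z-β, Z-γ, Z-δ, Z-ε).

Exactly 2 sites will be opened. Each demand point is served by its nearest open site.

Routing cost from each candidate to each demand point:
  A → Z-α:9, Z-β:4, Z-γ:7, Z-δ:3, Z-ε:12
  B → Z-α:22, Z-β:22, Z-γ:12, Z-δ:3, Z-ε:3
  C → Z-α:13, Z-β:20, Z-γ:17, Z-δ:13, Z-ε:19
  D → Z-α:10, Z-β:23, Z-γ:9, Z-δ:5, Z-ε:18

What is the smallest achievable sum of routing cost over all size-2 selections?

26

Open {A, B}.
  Z-α→A 9, Z-β→A 4, Z-γ→A 7, Z-δ→A 3, Z-ε→B 3  ⇒ total 26.
Compare {A, C}: total 35.
Compare {A, D}: total 35.
No size-2 selection does better; minimum is 26.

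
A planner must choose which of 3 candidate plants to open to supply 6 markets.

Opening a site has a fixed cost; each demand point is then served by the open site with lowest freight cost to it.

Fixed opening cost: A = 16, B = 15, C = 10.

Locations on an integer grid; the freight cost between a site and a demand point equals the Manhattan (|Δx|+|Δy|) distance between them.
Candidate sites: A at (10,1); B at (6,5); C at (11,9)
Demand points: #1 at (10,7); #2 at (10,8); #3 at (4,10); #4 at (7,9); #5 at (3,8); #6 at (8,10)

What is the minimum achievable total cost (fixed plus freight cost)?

40

Open {C}: assign each demand point to its cheapest open site.
  #1→C 3, #2→C 2, #3→C 8, #4→C 4, #5→C 9, #6→C 4
  freight cost 30, fixed 10 → total 40.
Compare {B, C}: freight cost 26 + fixed 25 = 51.
Compare {B}: freight cost 38 + fixed 15 = 53.
Compare {A, C}: freight cost 30 + fixed 26 = 56.
All other subsets cost ≥ 51. Minimum total cost: 40.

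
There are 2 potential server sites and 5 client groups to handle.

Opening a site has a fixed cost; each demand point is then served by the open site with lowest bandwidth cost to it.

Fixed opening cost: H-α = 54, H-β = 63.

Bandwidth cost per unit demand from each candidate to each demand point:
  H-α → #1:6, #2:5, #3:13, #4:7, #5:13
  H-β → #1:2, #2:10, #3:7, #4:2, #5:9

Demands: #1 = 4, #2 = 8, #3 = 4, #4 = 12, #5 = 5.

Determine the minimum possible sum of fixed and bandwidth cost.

248

Open {H-β}: assign each demand point to its cheapest open site.
  #1→H-β 4×2=8, #2→H-β 8×10=80, #3→H-β 4×7=28, #4→H-β 12×2=24, #5→H-β 5×9=45
  bandwidth cost 185, fixed 63 → total 248.
Compare {H-α, H-β}: bandwidth cost 145 + fixed 117 = 262.
Compare {H-α}: bandwidth cost 265 + fixed 54 = 319.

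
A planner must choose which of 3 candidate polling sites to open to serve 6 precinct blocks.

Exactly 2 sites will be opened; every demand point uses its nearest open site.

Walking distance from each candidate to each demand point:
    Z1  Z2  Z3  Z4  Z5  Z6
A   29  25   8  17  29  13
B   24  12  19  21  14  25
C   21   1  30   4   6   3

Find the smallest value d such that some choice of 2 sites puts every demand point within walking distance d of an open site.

Open {A, C}.
  Farthest demand point is Z1 at walking distance 21 (to C); all others are ≤ 21.
With {B, C} the worst case is 21.
With {A, B} the worst case is 24.
No size-2 selection achieves below 21.

21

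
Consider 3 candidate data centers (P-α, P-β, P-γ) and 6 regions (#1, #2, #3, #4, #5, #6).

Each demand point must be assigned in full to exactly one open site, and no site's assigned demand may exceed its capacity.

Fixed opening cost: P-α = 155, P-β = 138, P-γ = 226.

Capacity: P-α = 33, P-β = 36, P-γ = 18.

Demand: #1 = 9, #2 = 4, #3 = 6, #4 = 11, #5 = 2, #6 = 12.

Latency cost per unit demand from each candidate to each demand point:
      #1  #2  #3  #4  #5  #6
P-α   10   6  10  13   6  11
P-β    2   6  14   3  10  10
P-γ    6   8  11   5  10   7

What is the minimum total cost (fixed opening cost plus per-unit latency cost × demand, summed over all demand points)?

Open {P-α, P-β}; cheapest assignment that respects the capacities:
  P-α (cap 33, load 12): #2, #3, #5 — cost 4×6 + 6×10 + 2×6 = 96
  P-β (cap 36, load 32): #1, #4, #6 — cost 9×2 + 11×3 + 12×10 = 171
  Shipping 267, fixed 293 → total 560.
  Any other capacity-feasible assignment to {P-α, P-β} ships for at least 267.
Compare {P-β, P-γ}: its best feasible assignment gives total 609.
Compare {P-α, P-β, P-γ}: its best feasible assignment gives total 750.
Every other set of open sites that can feasibly serve all demand totals ≥ 609 even under its best assignment. Minimum: 560.

560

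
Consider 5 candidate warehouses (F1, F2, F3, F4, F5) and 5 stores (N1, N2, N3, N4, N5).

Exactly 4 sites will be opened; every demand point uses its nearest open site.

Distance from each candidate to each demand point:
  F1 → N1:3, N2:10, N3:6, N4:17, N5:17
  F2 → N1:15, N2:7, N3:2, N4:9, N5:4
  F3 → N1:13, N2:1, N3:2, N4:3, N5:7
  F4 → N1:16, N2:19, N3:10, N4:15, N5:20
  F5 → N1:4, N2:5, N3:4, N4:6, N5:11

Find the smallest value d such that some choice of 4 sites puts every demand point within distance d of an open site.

Open {F1, F2, F3, F4}.
  Farthest demand point is N5 at distance 4 (to F2); all others are ≤ 4.
With {F1, F2, F3, F5} the worst case is 4.
With {F2, F3, F4, F5} the worst case is 4.
No size-4 selection achieves below 4.

4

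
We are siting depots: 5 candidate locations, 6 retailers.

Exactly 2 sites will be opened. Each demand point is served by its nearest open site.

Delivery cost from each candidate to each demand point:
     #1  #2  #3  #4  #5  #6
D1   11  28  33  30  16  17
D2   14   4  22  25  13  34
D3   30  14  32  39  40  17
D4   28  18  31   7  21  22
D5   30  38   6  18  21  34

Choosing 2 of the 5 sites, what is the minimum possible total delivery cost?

82

Open {D2, D4}.
  #1→D2 14, #2→D2 4, #3→D2 22, #4→D4 7, #5→D2 13, #6→D4 22  ⇒ total 82.
Compare {D2, D5}: total 89.
Compare {D1, D2}: total 92.
No size-2 selection does better; minimum is 82.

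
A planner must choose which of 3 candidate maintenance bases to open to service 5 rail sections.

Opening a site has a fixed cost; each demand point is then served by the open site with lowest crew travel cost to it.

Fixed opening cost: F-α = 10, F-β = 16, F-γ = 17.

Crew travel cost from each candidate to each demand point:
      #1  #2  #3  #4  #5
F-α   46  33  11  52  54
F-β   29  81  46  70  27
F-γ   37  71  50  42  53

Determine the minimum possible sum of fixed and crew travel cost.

Open {F-α, F-β}: assign each demand point to its cheapest open site.
  #1→F-β 29, #2→F-α 33, #3→F-α 11, #4→F-α 52, #5→F-β 27
  crew travel cost 152, fixed 26 → total 178.
Compare {F-α, F-β, F-γ}: crew travel cost 142 + fixed 43 = 185.
Compare {F-α, F-γ}: crew travel cost 176 + fixed 27 = 203.
Compare {F-α}: crew travel cost 196 + fixed 10 = 206.
All other subsets cost ≥ 185. Minimum total cost: 178.

178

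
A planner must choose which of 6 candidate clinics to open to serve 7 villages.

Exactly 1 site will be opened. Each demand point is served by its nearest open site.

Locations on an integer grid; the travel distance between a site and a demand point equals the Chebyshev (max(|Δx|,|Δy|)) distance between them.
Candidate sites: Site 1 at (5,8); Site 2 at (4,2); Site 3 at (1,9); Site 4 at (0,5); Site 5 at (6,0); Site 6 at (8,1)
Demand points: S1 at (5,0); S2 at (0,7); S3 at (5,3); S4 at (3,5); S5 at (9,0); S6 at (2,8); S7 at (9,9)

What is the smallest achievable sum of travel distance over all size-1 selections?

Open {Site 2}.
  S1→Site 2 2, S2→Site 2 5, S3→Site 2 1, S4→Site 2 3, S5→Site 2 5, S6→Site 2 6, S7→Site 2 7  ⇒ total 29.
Compare {Site 6}: total 35.
Compare {Site 1}: total 36.
No size-1 selection does better; minimum is 29.

29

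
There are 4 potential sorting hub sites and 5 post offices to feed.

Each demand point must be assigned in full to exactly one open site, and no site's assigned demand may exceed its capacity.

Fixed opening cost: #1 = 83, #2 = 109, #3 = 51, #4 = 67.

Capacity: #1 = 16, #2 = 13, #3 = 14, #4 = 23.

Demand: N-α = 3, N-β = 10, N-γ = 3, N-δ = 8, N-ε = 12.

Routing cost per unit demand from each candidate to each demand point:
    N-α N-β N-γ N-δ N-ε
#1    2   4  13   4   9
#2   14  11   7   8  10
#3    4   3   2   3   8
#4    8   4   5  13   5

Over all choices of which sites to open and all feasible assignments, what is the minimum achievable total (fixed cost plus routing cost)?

260

Open {#3, #4}; cheapest assignment that respects the capacities:
  #3 (cap 14, load 14): N-α, N-γ, N-δ — cost 3×4 + 3×2 + 8×3 = 42
  #4 (cap 23, load 22): N-β, N-ε — cost 10×4 + 12×5 = 100
  Shipping 142, fixed 118 → total 260.
  Any other capacity-feasible assignment to {#3, #4} ships for at least 142.
Compare {#1, #4}: its best feasible assignment gives total 327.
Compare {#1, #3, #4}: its best feasible assignment gives total 335.
Every other set of open sites that can feasibly serve all demand totals ≥ 327 even under its best assignment. Minimum: 260.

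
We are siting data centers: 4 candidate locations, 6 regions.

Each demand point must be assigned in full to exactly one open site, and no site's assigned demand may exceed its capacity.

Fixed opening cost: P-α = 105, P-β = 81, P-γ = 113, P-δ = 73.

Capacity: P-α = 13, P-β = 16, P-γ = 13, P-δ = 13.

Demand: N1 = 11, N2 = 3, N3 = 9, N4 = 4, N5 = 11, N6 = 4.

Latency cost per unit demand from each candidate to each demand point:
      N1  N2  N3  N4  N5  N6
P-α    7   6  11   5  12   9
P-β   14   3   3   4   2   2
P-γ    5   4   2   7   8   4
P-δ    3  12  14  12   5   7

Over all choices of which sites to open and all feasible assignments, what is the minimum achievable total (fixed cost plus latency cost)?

Open {P-α, P-β, P-γ, P-δ}; cheapest assignment that respects the capacities:
  P-α (cap 13, load 4): N4 — cost 4×5 = 20
  P-β (cap 16, load 15): N5, N6 — cost 11×2 + 4×2 = 30
  P-γ (cap 13, load 12): N2, N3 — cost 3×4 + 9×2 = 30
  P-δ (cap 13, load 11): N1 — cost 11×3 = 33
  Shipping 113, fixed 372 → total 485.
  Any other capacity-feasible assignment to {P-α, P-β, P-γ, P-δ} ships for at least 113.
Total demand is 42; every other set of sites either has combined capacity below 42 or cannot fit the demands without splitting one across sites, so {P-α, P-β, P-γ, P-δ} is the only feasible choice of open sites. Minimum: 485.

485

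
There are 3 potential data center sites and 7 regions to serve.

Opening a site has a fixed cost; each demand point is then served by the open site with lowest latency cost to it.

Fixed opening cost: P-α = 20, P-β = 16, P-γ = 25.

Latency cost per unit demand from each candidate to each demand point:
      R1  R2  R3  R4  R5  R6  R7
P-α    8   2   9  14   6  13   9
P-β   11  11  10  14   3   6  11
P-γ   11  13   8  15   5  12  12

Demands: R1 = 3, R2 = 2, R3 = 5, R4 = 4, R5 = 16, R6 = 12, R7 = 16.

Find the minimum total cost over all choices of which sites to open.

429

Open {P-α, P-β}: assign each demand point to its cheapest open site.
  R1→P-α 3×8=24, R2→P-α 2×2=4, R3→P-α 5×9=45, R4→P-α 4×14=56, R5→P-β 16×3=48, R6→P-β 12×6=72, R7→P-α 16×9=144
  latency cost 393, fixed 36 → total 429.
Compare {P-α, P-β, P-γ}: latency cost 388 + fixed 61 = 449.
Compare {P-β}: latency cost 457 + fixed 16 = 473.
Compare {P-β, P-γ}: latency cost 447 + fixed 41 = 488.
All other subsets cost ≥ 449. Minimum total cost: 429.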